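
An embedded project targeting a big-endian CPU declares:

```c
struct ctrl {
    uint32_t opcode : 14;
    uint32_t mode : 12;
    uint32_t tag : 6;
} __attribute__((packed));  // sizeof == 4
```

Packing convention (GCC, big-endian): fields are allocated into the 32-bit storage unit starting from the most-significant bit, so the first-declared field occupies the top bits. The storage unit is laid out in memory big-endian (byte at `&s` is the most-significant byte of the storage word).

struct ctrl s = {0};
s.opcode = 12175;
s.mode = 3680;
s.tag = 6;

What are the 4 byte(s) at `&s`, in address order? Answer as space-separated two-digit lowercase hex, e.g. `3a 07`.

be 3f 98 06

opcode (14b) val=12175 bits=0x2f8f at bit 18: 0xbe3c0000
mode (12b) val=3680 bits=0xe60 at bit 6: 0xbe3f9800
tag (6b) val=6 bits=0x6 at bit 0: 0xbe3f9806
word = 0xbe3f9806 → big-endian bytes:
  [0]=0xbe  [1]=0x3f  [2]=0x98  [3]=0x06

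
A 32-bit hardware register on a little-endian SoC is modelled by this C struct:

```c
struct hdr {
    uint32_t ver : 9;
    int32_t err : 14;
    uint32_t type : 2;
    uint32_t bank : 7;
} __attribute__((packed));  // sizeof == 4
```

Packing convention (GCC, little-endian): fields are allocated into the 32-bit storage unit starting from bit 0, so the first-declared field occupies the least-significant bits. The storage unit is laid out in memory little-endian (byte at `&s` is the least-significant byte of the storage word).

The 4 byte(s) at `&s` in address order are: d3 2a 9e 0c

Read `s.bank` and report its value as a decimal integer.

[0]=0xd3 [1]=0x2a [2]=0x9e [3]=0x0c (little-endian) → word 0x0c9e2ad3
ver [0+:9] = (word>>0) & 0x1ff = 211
err [9+:14] = (word>>9) & 0x3fff = 3861
type [23+:2] = (word>>23) & 0x3 = 1
bank [25+:7] = (word>>25) & 0x7f = 6  ←

6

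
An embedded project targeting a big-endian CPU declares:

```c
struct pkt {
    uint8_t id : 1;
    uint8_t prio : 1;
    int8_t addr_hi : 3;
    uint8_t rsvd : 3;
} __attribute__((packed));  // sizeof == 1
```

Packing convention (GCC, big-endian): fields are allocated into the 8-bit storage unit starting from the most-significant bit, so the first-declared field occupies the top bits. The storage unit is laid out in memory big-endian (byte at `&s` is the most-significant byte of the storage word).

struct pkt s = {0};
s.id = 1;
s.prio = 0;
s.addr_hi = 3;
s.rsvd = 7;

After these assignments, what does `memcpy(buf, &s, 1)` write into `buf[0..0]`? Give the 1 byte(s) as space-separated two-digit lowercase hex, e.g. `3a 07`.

id:1 = 1 → 0x1 << 7 → word 0x80
prio:1 = 0 → 0x0 << 6 → word 0x80
addr_hi:3 = 3 → 0x3 << 3 → word 0x98
rsvd:3 = 7 → 0x7 << 0 → word 0x9f
word = 0x9f → big-endian bytes:
  [0]=0x9f

9f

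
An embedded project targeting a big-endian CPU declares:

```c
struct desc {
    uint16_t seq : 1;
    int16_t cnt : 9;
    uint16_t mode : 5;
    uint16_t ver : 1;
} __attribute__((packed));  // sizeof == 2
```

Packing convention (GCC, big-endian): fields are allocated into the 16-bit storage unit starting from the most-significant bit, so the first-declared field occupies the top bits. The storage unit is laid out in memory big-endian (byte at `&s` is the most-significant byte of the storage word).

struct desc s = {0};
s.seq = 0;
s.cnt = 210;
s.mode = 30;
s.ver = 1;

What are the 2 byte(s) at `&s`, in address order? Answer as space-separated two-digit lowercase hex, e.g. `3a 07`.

34 bd

[15+:1] seq=0 & 0x1 = 0x0; word=0x0000
[6+:9] cnt=210 & 0x1ff = 0xd2; word=0x3480
[1+:5] mode=30 & 0x1f = 0x1e; word=0x34bc
[0+:1] ver=1 & 0x1 = 0x1; word=0x34bd
word = 0x34bd → big-endian bytes:
  [0]=0x34  [1]=0xbd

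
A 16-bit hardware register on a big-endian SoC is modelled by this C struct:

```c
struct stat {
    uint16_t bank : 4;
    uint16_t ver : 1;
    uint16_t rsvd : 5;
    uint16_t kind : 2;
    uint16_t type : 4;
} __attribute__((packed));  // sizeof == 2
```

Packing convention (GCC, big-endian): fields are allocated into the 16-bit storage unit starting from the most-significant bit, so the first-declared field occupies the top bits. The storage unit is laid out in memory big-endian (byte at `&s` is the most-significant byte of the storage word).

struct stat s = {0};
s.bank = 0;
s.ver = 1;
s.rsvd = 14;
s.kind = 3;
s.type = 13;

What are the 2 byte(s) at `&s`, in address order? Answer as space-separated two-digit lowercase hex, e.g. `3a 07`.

[12+:4] bank=0 & 0xf = 0x0; word=0x0000
[11+:1] ver=1 & 0x1 = 0x1; word=0x0800
[6+:5] rsvd=14 & 0x1f = 0xe; word=0x0b80
[4+:2] kind=3 & 0x3 = 0x3; word=0x0bb0
[0+:4] type=13 & 0xf = 0xd; word=0x0bbd
word = 0x0bbd → big-endian bytes:
  [0]=0x0b  [1]=0xbd

0b bd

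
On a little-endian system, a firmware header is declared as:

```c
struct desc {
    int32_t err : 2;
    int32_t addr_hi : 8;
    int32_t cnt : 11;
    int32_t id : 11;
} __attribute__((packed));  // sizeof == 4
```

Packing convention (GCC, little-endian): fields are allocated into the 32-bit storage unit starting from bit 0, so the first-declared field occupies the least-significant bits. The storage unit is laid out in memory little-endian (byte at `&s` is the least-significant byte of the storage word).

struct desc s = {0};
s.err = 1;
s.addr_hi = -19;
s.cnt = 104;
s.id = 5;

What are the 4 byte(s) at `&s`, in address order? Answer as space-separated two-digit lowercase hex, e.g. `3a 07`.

err:2 = 1 → 0x1 << 0 → word 0x00000001
addr_hi:8 = -19 → 0xed << 2 → word 0x000003b5
cnt:11 = 104 → 0x68 << 10 → word 0x0001a3b5
id:11 = 5 → 0x5 << 21 → word 0x00a1a3b5
word = 0x00a1a3b5 → little-endian bytes:
  [0]=0xb5  [1]=0xa3  [2]=0xa1  [3]=0x00

b5 a3 a1 00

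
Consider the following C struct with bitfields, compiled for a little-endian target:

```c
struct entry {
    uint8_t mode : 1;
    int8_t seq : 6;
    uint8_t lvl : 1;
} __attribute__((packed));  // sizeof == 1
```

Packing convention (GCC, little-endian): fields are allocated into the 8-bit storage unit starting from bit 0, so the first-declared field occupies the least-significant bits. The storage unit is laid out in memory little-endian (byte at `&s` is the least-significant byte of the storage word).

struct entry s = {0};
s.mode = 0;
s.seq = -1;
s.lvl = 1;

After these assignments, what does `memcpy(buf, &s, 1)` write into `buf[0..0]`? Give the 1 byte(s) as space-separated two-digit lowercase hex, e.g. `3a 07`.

fe

mode:1 = 0 → 0x0 << 0 → word 0x00
seq:6 = -1 → 0x3f << 1 → word 0x7e
lvl:1 = 1 → 0x1 << 7 → word 0xfe
word = 0xfe → little-endian bytes:
  [0]=0xfe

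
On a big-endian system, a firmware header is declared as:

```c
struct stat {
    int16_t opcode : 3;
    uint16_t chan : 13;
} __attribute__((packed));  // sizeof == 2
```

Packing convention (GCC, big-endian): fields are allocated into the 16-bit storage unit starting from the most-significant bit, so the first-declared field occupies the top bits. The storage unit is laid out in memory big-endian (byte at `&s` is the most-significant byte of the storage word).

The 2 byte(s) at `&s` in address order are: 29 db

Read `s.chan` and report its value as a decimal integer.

2523

[0]=0x29 [1]=0xdb (big-endian) → word 0x29db
opcode:3 @ bit 13 → (0x29db>>13)&0x7 = 0x1
chan:13 @ bit 0 → (0x29db>>0)&0x1fff = 0x9db  ←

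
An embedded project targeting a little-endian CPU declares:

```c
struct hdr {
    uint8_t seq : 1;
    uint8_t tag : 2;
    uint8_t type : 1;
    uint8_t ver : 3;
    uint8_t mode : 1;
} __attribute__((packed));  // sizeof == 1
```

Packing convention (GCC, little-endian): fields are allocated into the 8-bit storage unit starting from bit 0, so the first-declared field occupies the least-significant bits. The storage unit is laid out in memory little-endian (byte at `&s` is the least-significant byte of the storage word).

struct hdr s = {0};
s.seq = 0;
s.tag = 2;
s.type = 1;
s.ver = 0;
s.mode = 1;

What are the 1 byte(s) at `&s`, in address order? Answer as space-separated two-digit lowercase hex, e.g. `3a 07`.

[0+:1] seq=0 & 0x1 = 0x0; word=0x00
[1+:2] tag=2 & 0x3 = 0x2; word=0x04
[3+:1] type=1 & 0x1 = 0x1; word=0x0c
[4+:3] ver=0 & 0x7 = 0x0; word=0x0c
[7+:1] mode=1 & 0x1 = 0x1; word=0x8c
word = 0x8c → little-endian bytes:
  [0]=0x8c

8c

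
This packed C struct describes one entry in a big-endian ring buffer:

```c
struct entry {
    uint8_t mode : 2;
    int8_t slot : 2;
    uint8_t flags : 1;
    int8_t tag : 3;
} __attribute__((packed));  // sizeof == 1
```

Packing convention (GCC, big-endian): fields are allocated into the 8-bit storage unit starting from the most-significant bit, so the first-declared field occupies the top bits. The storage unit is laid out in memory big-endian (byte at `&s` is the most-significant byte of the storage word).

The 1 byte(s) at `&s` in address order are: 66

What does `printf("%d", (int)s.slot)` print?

-2

[0]=0x66 (big-endian) → word 0x66
mode:2 @ bit 6 → (0x66>>6)&0x3 = 0x1
slot:2 @ bit 4 → (0x66>>4)&0x3 = 0x2  ←
flags:1 @ bit 3 → (0x66>>3)&0x1 = 0x0
tag:3 @ bit 0 → (0x66>>0)&0x7 = 0x6
slot signed 2b, MSB=1: 2 - 4 = -2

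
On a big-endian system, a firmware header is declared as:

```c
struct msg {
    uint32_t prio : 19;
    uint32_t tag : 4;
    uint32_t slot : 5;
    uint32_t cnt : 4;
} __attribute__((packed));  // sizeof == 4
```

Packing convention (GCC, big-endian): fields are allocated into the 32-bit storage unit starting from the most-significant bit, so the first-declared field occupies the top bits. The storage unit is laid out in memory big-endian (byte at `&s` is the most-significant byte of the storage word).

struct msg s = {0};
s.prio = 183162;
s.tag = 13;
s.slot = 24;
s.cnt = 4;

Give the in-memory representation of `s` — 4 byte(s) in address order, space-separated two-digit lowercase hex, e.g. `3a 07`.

59 6f 5b 84

prio:19 = 183162 → 0x2cb7a << 13 → word 0x596f4000
tag:4 = 13 → 0xd << 9 → word 0x596f5a00
slot:5 = 24 → 0x18 << 4 → word 0x596f5b80
cnt:4 = 4 → 0x4 << 0 → word 0x596f5b84
word = 0x596f5b84 → big-endian bytes:
  [0]=0x59  [1]=0x6f  [2]=0x5b  [3]=0x84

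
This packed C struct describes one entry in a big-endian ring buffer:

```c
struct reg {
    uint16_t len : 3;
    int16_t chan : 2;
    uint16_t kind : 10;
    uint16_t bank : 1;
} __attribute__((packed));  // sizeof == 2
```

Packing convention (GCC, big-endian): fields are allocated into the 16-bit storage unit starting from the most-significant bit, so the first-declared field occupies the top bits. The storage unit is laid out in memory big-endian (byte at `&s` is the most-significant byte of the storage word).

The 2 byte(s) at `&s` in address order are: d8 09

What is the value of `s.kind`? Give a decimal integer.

[0]=0xd8 [1]=0x09 (big-endian) → word 0xd809
len [13+:3] = (word>>13) & 0x7 = 6
chan [11+:2] = (word>>11) & 0x3 = 3
kind [1+:10] = (word>>1) & 0x3ff = 4  ←
bank [0+:1] = (word>>0) & 0x1 = 1

4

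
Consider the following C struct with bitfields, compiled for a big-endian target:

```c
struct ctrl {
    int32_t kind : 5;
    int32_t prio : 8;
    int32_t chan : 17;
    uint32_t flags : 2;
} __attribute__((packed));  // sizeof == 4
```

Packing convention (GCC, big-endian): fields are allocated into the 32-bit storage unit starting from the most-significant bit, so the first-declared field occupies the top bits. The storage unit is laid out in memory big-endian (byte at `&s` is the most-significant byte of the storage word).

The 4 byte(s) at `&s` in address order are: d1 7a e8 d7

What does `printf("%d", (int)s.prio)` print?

47

[0]=0xd1 [1]=0x7a [2]=0xe8 [3]=0xd7 (big-endian) → word 0xd17ae8d7
kind [27+:5] = (word>>27) & 0x1f = 26
prio [19+:8] = (word>>19) & 0xff = 47  ←
chan [2+:17] = (word>>2) & 0x1ffff = 47669
flags [0+:2] = (word>>0) & 0x3 = 3
prio signed 8b, MSB=0: value = 47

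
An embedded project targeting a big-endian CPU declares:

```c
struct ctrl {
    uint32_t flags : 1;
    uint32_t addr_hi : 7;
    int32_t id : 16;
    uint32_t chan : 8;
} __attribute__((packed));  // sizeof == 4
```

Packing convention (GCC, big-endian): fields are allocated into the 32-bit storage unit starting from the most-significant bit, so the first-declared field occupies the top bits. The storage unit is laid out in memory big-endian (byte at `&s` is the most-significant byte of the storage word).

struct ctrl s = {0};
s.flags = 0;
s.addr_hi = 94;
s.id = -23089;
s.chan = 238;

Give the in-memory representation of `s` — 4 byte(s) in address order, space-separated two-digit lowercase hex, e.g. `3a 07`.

flags (1b) val=0 bits=0x0 at bit 31: 0x00000000
addr_hi (7b) val=94 bits=0x5e at bit 24: 0x5e000000
id (16b) val=-23089 bits=0xa5cf at bit 8: 0x5ea5cf00
chan (8b) val=238 bits=0xee at bit 0: 0x5ea5cfee
word = 0x5ea5cfee → big-endian bytes:
  [0]=0x5e  [1]=0xa5  [2]=0xcf  [3]=0xee

5e a5 cf ee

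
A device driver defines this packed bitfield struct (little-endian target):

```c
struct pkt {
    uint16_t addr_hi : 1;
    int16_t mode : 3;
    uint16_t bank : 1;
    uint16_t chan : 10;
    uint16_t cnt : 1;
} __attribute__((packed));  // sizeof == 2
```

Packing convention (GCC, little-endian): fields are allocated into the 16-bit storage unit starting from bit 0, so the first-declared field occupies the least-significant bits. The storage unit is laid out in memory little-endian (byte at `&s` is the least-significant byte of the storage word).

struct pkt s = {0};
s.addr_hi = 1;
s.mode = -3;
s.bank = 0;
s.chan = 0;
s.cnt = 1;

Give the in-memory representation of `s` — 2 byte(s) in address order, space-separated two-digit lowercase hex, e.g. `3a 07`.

0b 80

addr_hi:1 = 1 → 0x1 << 0 → word 0x0001
mode:3 = -3 → 0x5 << 1 → word 0x000b
bank:1 = 0 → 0x0 << 4 → word 0x000b
chan:10 = 0 → 0x0 << 5 → word 0x000b
cnt:1 = 1 → 0x1 << 15 → word 0x800b
word = 0x800b → little-endian bytes:
  [0]=0x0b  [1]=0x80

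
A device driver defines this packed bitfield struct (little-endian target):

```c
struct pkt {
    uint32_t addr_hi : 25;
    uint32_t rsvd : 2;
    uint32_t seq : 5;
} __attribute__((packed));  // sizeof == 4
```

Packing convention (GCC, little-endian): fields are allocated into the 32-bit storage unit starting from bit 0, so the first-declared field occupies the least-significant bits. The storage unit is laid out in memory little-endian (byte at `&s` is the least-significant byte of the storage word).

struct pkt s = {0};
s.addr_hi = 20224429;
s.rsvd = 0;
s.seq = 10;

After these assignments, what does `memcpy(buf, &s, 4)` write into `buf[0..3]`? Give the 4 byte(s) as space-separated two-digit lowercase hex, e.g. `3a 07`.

ad 99 34 51

[0+:25] addr_hi=20224429 & 0x1ffffff = 0x13499ad; word=0x013499ad
[25+:2] rsvd=0 & 0x3 = 0x0; word=0x013499ad
[27+:5] seq=10 & 0x1f = 0xa; word=0x513499ad
word = 0x513499ad → little-endian bytes:
  [0]=0xad  [1]=0x99  [2]=0x34  [3]=0x51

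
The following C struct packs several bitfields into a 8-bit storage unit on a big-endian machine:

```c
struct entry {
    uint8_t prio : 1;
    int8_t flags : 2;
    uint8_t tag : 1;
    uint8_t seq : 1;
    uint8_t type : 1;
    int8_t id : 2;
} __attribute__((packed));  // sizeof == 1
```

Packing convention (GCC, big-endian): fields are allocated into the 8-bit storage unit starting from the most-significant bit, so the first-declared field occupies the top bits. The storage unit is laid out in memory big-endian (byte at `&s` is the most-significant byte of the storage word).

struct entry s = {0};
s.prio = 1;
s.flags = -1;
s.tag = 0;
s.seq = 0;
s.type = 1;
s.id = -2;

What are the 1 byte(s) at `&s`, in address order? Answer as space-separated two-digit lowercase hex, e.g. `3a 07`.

prio:1 = 1 → 0x1 << 7 → word 0x80
flags:2 = -1 → 0x3 << 5 → word 0xe0
tag:1 = 0 → 0x0 << 4 → word 0xe0
seq:1 = 0 → 0x0 << 3 → word 0xe0
type:1 = 1 → 0x1 << 2 → word 0xe4
id:2 = -2 → 0x2 << 0 → word 0xe6
word = 0xe6 → big-endian bytes:
  [0]=0xe6

e6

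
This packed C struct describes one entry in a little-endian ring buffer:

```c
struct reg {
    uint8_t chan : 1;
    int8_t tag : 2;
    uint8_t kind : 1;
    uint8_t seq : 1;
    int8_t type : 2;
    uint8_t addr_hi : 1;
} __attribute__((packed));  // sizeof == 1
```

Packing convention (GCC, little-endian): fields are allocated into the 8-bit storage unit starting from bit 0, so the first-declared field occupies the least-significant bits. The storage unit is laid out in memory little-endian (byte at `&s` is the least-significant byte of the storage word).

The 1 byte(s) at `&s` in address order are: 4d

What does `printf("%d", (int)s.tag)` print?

-2

[0]=0x4d (little-endian) → word 0x4d
chan [0+:1] = (word>>0) & 0x1 = 1
tag [1+:2] = (word>>1) & 0x3 = 2  ←
kind [3+:1] = (word>>3) & 0x1 = 1
seq [4+:1] = (word>>4) & 0x1 = 0
type [5+:2] = (word>>5) & 0x3 = 2
addr_hi [7+:1] = (word>>7) & 0x1 = 0
tag signed 2b, MSB=1: 2 - 4 = -2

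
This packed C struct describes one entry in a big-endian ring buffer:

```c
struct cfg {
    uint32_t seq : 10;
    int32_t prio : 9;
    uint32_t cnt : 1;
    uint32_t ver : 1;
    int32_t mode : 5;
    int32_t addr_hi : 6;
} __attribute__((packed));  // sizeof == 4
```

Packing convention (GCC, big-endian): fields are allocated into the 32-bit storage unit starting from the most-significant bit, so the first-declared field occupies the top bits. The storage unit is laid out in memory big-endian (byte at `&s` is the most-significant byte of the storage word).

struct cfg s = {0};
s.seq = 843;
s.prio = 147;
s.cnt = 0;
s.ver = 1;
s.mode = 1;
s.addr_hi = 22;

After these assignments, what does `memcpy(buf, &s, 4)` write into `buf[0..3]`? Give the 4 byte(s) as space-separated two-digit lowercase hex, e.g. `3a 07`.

d2 d2 68 56

seq (10b) val=843 bits=0x34b at bit 22: 0xd2c00000
prio (9b) val=147 bits=0x93 at bit 13: 0xd2d26000
cnt (1b) val=0 bits=0x0 at bit 12: 0xd2d26000
ver (1b) val=1 bits=0x1 at bit 11: 0xd2d26800
mode (5b) val=1 bits=0x1 at bit 6: 0xd2d26840
addr_hi (6b) val=22 bits=0x16 at bit 0: 0xd2d26856
word = 0xd2d26856 → big-endian bytes:
  [0]=0xd2  [1]=0xd2  [2]=0x68  [3]=0x56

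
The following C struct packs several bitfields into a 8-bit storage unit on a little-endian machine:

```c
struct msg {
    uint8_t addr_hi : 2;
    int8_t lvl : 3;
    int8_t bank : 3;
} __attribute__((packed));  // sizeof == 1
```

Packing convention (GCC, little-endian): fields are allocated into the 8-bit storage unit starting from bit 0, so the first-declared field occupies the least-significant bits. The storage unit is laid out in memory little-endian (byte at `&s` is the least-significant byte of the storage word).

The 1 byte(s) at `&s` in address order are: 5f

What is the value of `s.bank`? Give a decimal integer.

[0]=0x5f (little-endian) → word 0x5f
addr_hi [0+:2] = (word>>0) & 0x3 = 3
lvl [2+:3] = (word>>2) & 0x7 = 7
bank [5+:3] = (word>>5) & 0x7 = 2  ←
bank signed 3b, MSB=0: value = 2

2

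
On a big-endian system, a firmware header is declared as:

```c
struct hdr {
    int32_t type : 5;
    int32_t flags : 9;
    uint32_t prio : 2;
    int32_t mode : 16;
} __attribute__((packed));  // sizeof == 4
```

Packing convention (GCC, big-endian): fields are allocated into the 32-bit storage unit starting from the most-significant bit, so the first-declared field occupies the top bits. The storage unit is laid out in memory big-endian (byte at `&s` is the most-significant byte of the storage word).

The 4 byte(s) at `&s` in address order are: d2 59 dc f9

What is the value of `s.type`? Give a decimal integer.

-6

[0]=0xd2 [1]=0x59 [2]=0xdc [3]=0xf9 (big-endian) → word 0xd259dcf9
type [27+:5] = (word>>27) & 0x1f = 26  ←
flags [18+:9] = (word>>18) & 0x1ff = 150
prio [16+:2] = (word>>16) & 0x3 = 1
mode [0+:16] = (word>>0) & 0xffff = 56569
type signed 5b, MSB=1: 26 - 32 = -6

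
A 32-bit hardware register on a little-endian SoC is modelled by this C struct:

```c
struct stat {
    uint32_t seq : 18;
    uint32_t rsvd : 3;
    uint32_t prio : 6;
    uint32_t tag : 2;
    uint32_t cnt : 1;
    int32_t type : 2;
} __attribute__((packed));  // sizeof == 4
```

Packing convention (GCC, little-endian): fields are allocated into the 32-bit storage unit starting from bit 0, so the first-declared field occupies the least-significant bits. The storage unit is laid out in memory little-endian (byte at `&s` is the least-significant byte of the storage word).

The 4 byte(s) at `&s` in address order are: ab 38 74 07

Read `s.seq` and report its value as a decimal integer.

14507

[0]=0xab [1]=0x38 [2]=0x74 [3]=0x07 (little-endian) → word 0x077438ab
seq [0+:18] = (word>>0) & 0x3ffff = 14507  ←
rsvd [18+:3] = (word>>18) & 0x7 = 5
prio [21+:6] = (word>>21) & 0x3f = 59
tag [27+:2] = (word>>27) & 0x3 = 0
cnt [29+:1] = (word>>29) & 0x1 = 0
type [30+:2] = (word>>30) & 0x3 = 0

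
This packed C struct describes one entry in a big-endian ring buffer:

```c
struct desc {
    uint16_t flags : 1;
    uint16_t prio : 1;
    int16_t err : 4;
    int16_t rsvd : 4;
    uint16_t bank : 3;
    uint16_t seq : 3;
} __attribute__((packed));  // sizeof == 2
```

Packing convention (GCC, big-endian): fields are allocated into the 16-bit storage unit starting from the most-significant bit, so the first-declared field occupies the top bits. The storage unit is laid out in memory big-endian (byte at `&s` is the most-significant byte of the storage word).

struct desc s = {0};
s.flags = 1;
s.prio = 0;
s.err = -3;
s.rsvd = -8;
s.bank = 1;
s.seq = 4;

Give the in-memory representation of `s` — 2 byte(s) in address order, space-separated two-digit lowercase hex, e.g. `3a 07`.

b6 0c

flags (1b) val=1 bits=0x1 at bit 15: 0x8000
prio (1b) val=0 bits=0x0 at bit 14: 0x8000
err (4b) val=-3 bits=0xd at bit 10: 0xb400
rsvd (4b) val=-8 bits=0x8 at bit 6: 0xb600
bank (3b) val=1 bits=0x1 at bit 3: 0xb608
seq (3b) val=4 bits=0x4 at bit 0: 0xb60c
word = 0xb60c → big-endian bytes:
  [0]=0xb6  [1]=0x0c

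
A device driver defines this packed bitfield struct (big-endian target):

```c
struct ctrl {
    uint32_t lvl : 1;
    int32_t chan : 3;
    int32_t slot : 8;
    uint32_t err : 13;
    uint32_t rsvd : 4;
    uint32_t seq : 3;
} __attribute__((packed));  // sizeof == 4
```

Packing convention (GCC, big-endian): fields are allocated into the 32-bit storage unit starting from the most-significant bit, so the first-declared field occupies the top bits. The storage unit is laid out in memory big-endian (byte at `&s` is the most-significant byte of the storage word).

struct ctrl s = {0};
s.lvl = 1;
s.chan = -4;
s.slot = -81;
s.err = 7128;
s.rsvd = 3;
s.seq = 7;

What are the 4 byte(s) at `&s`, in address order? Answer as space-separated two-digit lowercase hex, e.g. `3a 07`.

lvl (1b) val=1 bits=0x1 at bit 31: 0x80000000
chan (3b) val=-4 bits=0x4 at bit 28: 0xc0000000
slot (8b) val=-81 bits=0xaf at bit 20: 0xcaf00000
err (13b) val=7128 bits=0x1bd8 at bit 7: 0xcafdec00
rsvd (4b) val=3 bits=0x3 at bit 3: 0xcafdec18
seq (3b) val=7 bits=0x7 at bit 0: 0xcafdec1f
word = 0xcafdec1f → big-endian bytes:
  [0]=0xca  [1]=0xfd  [2]=0xec  [3]=0x1f

ca fd ec 1f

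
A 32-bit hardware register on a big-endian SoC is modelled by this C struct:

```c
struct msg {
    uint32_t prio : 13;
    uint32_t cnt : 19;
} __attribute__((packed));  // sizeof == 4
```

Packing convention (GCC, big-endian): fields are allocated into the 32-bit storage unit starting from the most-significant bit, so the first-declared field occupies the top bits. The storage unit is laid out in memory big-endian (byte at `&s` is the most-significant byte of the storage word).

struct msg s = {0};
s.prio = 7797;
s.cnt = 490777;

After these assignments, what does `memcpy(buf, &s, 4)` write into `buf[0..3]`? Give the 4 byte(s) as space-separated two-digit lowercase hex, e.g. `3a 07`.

f3 af 7d 19

[19+:13] prio=7797 & 0x1fff = 0x1e75; word=0xf3a80000
[0+:19] cnt=490777 & 0x7ffff = 0x77d19; word=0xf3af7d19
word = 0xf3af7d19 → big-endian bytes:
  [0]=0xf3  [1]=0xaf  [2]=0x7d  [3]=0x19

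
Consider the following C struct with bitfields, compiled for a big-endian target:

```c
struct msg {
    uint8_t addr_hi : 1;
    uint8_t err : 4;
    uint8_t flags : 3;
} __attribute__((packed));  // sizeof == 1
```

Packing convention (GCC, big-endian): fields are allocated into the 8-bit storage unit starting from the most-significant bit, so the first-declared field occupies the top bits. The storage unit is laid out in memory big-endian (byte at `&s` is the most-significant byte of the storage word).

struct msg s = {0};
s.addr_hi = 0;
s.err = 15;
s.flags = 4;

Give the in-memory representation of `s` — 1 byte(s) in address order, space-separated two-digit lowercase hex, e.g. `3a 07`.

[7+:1] addr_hi=0 & 0x1 = 0x0; word=0x00
[3+:4] err=15 & 0xf = 0xf; word=0x78
[0+:3] flags=4 & 0x7 = 0x4; word=0x7c
word = 0x7c → big-endian bytes:
  [0]=0x7c

7c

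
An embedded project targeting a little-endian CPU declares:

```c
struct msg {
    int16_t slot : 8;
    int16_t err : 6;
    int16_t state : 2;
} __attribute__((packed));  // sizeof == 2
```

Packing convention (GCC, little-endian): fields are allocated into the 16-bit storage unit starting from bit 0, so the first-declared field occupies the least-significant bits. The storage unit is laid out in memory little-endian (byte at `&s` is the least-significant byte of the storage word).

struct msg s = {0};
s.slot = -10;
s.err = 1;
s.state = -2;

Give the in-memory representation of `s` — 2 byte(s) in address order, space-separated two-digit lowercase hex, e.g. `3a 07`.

f6 81

slot:8 = -10 → 0xf6 << 0 → word 0x00f6
err:6 = 1 → 0x1 << 8 → word 0x01f6
state:2 = -2 → 0x2 << 14 → word 0x81f6
word = 0x81f6 → little-endian bytes:
  [0]=0xf6  [1]=0x81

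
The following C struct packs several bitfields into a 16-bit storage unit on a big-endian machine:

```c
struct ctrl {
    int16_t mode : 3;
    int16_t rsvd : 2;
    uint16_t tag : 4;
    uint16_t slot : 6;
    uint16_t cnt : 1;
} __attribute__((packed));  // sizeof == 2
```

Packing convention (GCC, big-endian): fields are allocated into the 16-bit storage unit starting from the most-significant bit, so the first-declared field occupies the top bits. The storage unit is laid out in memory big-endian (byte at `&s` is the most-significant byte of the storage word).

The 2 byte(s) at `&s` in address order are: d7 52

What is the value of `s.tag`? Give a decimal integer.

[0]=0xd7 [1]=0x52 (big-endian) → word 0xd752
mode [13+:3] = (word>>13) & 0x7 = 6
rsvd [11+:2] = (word>>11) & 0x3 = 2
tag [7+:4] = (word>>7) & 0xf = 14  ←
slot [1+:6] = (word>>1) & 0x3f = 41
cnt [0+:1] = (word>>0) & 0x1 = 0

14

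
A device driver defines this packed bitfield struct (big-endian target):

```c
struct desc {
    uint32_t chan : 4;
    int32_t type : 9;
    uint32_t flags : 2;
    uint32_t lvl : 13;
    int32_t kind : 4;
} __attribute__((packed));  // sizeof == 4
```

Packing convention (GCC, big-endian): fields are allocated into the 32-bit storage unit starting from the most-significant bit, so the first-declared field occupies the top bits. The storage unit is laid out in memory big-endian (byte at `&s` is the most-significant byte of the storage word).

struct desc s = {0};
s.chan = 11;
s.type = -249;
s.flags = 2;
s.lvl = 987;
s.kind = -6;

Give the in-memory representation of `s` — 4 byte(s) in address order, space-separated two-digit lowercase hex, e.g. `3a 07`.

b8 3c 3d ba

[28+:4] chan=11 & 0xf = 0xb; word=0xb0000000
[19+:9] type=-249 & 0x1ff = 0x107; word=0xb8380000
[17+:2] flags=2 & 0x3 = 0x2; word=0xb83c0000
[4+:13] lvl=987 & 0x1fff = 0x3db; word=0xb83c3db0
[0+:4] kind=-6 & 0xf = 0xa; word=0xb83c3dba
word = 0xb83c3dba → big-endian bytes:
  [0]=0xb8  [1]=0x3c  [2]=0x3d  [3]=0xba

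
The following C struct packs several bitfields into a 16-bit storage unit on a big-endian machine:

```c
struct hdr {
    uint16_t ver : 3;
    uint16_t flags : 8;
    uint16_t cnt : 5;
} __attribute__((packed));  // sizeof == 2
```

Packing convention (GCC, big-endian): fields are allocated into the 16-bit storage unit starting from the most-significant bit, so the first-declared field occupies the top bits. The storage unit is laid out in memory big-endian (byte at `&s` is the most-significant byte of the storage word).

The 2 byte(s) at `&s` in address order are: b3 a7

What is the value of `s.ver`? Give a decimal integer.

5

[0]=0xb3 [1]=0xa7 (big-endian) → word 0xb3a7
ver:3 @ bit 13 → (0xb3a7>>13)&0x7 = 0x5  ←
flags:8 @ bit 5 → (0xb3a7>>5)&0xff = 0x9d
cnt:5 @ bit 0 → (0xb3a7>>0)&0x1f = 0x7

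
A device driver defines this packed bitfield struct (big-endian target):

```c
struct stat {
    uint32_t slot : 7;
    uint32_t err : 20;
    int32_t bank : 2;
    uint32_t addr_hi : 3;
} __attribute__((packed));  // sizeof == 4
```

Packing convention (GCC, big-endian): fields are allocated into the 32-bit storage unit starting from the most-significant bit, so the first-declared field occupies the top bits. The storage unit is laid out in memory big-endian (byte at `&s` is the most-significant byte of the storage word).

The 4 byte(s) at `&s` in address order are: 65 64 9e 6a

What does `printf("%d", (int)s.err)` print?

[0]=0x65 [1]=0x64 [2]=0x9e [3]=0x6a (big-endian) → word 0x65649e6a
slot [25+:7] = (word>>25) & 0x7f = 50
err [5+:20] = (word>>5) & 0xfffff = 730355  ←
bank [3+:2] = (word>>3) & 0x3 = 1
addr_hi [0+:3] = (word>>0) & 0x7 = 2

730355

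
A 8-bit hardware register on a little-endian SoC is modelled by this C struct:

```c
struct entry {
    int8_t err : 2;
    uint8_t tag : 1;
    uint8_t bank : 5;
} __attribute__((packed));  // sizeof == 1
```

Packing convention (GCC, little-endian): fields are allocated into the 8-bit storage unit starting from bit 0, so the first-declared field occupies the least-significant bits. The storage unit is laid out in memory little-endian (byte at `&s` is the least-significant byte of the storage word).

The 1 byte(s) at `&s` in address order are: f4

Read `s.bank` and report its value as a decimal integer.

[0]=0xf4 (little-endian) → word 0xf4
err [0+:2] = (word>>0) & 0x3 = 0
tag [2+:1] = (word>>2) & 0x1 = 1
bank [3+:5] = (word>>3) & 0x1f = 30  ←

30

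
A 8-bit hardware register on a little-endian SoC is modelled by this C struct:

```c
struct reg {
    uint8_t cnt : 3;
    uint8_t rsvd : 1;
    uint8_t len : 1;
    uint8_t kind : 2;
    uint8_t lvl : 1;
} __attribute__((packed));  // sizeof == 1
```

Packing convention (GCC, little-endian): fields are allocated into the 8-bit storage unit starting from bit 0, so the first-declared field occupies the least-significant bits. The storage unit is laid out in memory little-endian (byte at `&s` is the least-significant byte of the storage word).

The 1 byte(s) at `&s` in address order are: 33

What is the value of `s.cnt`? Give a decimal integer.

3

[0]=0x33 (little-endian) → word 0x33
cnt:3 @ bit 0 → (0x33>>0)&0x7 = 0x3  ←
rsvd:1 @ bit 3 → (0x33>>3)&0x1 = 0x0
len:1 @ bit 4 → (0x33>>4)&0x1 = 0x1
kind:2 @ bit 5 → (0x33>>5)&0x3 = 0x1
lvl:1 @ bit 7 → (0x33>>7)&0x1 = 0x0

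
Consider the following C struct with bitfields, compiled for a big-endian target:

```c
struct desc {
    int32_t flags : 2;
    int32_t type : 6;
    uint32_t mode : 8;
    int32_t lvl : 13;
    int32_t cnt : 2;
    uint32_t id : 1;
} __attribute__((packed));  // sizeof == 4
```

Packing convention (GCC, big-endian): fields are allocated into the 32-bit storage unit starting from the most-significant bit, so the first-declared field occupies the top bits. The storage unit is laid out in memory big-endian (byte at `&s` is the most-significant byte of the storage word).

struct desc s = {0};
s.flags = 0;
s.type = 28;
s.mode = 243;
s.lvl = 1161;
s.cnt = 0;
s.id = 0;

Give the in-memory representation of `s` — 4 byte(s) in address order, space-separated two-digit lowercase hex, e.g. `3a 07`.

flags:2 = 0 → 0x0 << 30 → word 0x00000000
type:6 = 28 → 0x1c << 24 → word 0x1c000000
mode:8 = 243 → 0xf3 << 16 → word 0x1cf30000
lvl:13 = 1161 → 0x489 << 3 → word 0x1cf32448
cnt:2 = 0 → 0x0 << 1 → word 0x1cf32448
id:1 = 0 → 0x0 << 0 → word 0x1cf32448
word = 0x1cf32448 → big-endian bytes:
  [0]=0x1c  [1]=0xf3  [2]=0x24  [3]=0x48

1c f3 24 48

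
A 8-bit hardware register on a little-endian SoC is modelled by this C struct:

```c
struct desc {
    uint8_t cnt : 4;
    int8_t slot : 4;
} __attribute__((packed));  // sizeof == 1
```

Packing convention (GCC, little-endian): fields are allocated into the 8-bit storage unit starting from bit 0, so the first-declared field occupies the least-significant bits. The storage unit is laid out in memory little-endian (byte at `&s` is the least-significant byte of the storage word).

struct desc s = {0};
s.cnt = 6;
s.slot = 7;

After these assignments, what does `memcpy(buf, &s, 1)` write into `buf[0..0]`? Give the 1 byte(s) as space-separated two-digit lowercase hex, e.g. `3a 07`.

cnt (4b) val=6 bits=0x6 at bit 0: 0x06
slot (4b) val=7 bits=0x7 at bit 4: 0x76
word = 0x76 → little-endian bytes:
  [0]=0x76

76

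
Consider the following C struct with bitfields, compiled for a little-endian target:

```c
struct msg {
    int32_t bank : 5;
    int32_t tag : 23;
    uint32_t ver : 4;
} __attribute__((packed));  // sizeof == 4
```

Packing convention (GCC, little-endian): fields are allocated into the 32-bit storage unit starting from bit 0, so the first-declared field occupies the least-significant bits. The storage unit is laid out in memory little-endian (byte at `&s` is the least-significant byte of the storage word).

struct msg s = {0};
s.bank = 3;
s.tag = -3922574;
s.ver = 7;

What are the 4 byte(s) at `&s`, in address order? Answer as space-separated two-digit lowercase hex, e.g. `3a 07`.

43 ae 84 78

bank (5b) val=3 bits=0x3 at bit 0: 0x00000003
tag (23b) val=-3922574 bits=0x442572 at bit 5: 0x0884ae43
ver (4b) val=7 bits=0x7 at bit 28: 0x7884ae43
word = 0x7884ae43 → little-endian bytes:
  [0]=0x43  [1]=0xae  [2]=0x84  [3]=0x78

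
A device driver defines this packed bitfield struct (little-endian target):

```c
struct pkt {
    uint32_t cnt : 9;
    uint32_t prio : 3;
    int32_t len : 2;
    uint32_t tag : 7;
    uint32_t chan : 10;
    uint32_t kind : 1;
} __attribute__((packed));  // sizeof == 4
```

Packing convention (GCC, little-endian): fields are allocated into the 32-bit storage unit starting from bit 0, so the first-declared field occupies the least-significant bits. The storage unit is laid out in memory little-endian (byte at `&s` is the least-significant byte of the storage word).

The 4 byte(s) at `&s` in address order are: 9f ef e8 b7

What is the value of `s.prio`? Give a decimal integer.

7

[0]=0x9f [1]=0xef [2]=0xe8 [3]=0xb7 (little-endian) → word 0xb7e8ef9f
cnt:9 @ bit 0 → (0xb7e8ef9f>>0)&0x1ff = 0x19f
prio:3 @ bit 9 → (0xb7e8ef9f>>9)&0x7 = 0x7  ←
len:2 @ bit 12 → (0xb7e8ef9f>>12)&0x3 = 0x2
tag:7 @ bit 14 → (0xb7e8ef9f>>14)&0x7f = 0x23
chan:10 @ bit 21 → (0xb7e8ef9f>>21)&0x3ff = 0x1bf
kind:1 @ bit 31 → (0xb7e8ef9f>>31)&0x1 = 0x1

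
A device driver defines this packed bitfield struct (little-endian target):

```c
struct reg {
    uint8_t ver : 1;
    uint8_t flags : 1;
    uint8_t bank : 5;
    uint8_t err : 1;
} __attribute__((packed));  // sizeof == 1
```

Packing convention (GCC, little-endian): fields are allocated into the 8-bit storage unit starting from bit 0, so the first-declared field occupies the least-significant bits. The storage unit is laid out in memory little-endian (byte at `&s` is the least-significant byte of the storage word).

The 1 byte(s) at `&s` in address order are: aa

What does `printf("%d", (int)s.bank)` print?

10

[0]=0xaa (little-endian) → word 0xaa
ver:1 @ bit 0 → (0xaa>>0)&0x1 = 0x0
flags:1 @ bit 1 → (0xaa>>1)&0x1 = 0x1
bank:5 @ bit 2 → (0xaa>>2)&0x1f = 0xa  ←
err:1 @ bit 7 → (0xaa>>7)&0x1 = 0x1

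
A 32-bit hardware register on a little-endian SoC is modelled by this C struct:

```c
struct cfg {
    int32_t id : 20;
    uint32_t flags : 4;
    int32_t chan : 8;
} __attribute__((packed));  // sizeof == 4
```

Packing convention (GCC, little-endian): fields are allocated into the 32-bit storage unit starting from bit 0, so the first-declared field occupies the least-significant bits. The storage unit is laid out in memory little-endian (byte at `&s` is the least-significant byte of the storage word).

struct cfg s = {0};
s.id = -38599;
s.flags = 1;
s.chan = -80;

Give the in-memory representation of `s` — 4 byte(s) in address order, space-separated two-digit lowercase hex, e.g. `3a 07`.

39 69 1f b0

id:20 = -38599 → 0xf6939 << 0 → word 0x000f6939
flags:4 = 1 → 0x1 << 20 → word 0x001f6939
chan:8 = -80 → 0xb0 << 24 → word 0xb01f6939
word = 0xb01f6939 → little-endian bytes:
  [0]=0x39  [1]=0x69  [2]=0x1f  [3]=0xb0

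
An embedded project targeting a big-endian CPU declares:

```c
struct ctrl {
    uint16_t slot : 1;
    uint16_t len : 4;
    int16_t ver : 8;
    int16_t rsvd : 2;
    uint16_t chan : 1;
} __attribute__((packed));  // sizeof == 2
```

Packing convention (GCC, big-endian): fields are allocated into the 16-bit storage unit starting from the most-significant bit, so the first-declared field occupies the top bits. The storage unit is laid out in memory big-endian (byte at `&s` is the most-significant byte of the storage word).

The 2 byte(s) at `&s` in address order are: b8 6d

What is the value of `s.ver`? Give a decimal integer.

[0]=0xb8 [1]=0x6d (big-endian) → word 0xb86d
slot:1 @ bit 15 → (0xb86d>>15)&0x1 = 0x1
len:4 @ bit 11 → (0xb86d>>11)&0xf = 0x7
ver:8 @ bit 3 → (0xb86d>>3)&0xff = 0xd  ←
rsvd:2 @ bit 1 → (0xb86d>>1)&0x3 = 0x2
chan:1 @ bit 0 → (0xb86d>>0)&0x1 = 0x1
ver signed 8b, MSB=0: value = 13

13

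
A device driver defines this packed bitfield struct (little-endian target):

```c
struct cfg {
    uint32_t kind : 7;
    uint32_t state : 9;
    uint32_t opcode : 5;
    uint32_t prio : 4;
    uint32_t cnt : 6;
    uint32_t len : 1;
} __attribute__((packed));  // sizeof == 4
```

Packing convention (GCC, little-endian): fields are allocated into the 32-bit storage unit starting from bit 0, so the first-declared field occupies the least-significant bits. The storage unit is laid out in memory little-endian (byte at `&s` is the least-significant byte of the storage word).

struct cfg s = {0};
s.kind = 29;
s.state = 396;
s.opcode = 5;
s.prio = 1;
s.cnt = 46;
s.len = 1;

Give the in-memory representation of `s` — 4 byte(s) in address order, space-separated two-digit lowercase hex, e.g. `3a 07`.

1d c6 25 dc

kind:7 = 29 → 0x1d << 0 → word 0x0000001d
state:9 = 396 → 0x18c << 7 → word 0x0000c61d
opcode:5 = 5 → 0x5 << 16 → word 0x0005c61d
prio:4 = 1 → 0x1 << 21 → word 0x0025c61d
cnt:6 = 46 → 0x2e << 25 → word 0x5c25c61d
len:1 = 1 → 0x1 << 31 → word 0xdc25c61d
word = 0xdc25c61d → little-endian bytes:
  [0]=0x1d  [1]=0xc6  [2]=0x25  [3]=0xdc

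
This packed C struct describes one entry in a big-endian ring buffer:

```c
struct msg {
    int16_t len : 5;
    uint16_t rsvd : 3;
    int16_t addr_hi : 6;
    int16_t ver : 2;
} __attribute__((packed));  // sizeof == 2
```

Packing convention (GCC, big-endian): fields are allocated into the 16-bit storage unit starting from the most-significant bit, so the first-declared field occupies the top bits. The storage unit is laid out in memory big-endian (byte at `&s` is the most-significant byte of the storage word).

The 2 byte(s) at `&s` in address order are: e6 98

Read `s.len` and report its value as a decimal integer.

[0]=0xe6 [1]=0x98 (big-endian) → word 0xe698
len:5 @ bit 11 → (0xe698>>11)&0x1f = 0x1c  ←
rsvd:3 @ bit 8 → (0xe698>>8)&0x7 = 0x6
addr_hi:6 @ bit 2 → (0xe698>>2)&0x3f = 0x26
ver:2 @ bit 0 → (0xe698>>0)&0x3 = 0x0
len signed 5b, MSB=1: 28 - 32 = -4

-4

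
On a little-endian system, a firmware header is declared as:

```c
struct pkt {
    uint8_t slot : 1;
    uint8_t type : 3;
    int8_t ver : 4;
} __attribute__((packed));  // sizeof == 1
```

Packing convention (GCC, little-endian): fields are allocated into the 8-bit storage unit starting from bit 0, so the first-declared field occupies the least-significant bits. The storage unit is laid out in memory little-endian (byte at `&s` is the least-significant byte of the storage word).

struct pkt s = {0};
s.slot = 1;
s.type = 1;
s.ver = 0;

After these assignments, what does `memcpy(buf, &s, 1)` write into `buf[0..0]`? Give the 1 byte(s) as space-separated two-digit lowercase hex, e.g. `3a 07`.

slot (1b) val=1 bits=0x1 at bit 0: 0x01
type (3b) val=1 bits=0x1 at bit 1: 0x03
ver (4b) val=0 bits=0x0 at bit 4: 0x03
word = 0x03 → little-endian bytes:
  [0]=0x03

03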